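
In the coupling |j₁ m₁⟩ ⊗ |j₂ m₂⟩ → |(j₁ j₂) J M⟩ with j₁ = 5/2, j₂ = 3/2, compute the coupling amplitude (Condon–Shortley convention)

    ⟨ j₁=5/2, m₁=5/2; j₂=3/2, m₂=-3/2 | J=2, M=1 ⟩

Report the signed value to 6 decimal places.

+√(5/14) = +0.597614

j₁+j₂−J=2  J+j₁−j₂=3  J−j₁+j₂=1  j₁+j₂+J+1=7
(j₁±m₁, j₂±m₂, J±M) = (5,0,0,3,3,1)
P² = 360/7
sum k=0..0:
  [0] +1/12 = 1/12
S = 1/12
C² = P²·S² = 5/14 ; C = +0.597614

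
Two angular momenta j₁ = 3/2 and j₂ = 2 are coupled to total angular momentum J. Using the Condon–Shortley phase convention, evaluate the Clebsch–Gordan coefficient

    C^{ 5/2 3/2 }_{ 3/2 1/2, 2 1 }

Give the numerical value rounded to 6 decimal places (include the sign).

triangle: 1!*2!*3!/7! = 12/5040
(j±m)!: 2!*1!*3!*1!*4!*1! = 288
prefactor² = (2J+1)*Δ*N² = 144/35
  k=0: +1/(0!*1!*1!*3!*1!*0!) = 1/6
  k=1: −1/(1!*0!*0!*2!*2!*1!) = -1/4
Σ = -1/12  ⇒  CG² = 144/35*(-1/12)² = 1/35
CG = −√(1/35) = -0.169031

-0.169031  (= −√(1/35))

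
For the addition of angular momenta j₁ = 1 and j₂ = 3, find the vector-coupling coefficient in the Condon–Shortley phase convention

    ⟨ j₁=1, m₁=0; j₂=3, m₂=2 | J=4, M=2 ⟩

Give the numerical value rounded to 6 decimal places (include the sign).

j₁+j₂−J=0  J+j₁−j₂=2  J−j₁+j₂=6  j₁+j₂+J+1=9
(j₁±m₁, j₂±m₂, J±M) = (1,1,5,1,6,2)
P² = 43200/7
sum k=0..0:
  [0] +1/120 = 1/120
S = 1/120
C² = P²·S² = 3/7 ; C = +0.654654

+√(3/7) ≈ +0.654654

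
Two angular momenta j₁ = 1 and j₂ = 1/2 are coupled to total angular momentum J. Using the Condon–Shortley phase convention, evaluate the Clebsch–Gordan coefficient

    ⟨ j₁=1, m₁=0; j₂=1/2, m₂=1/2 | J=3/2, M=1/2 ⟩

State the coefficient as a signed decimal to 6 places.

j₁+j₂−J=0  J+j₁−j₂=2  J−j₁+j₂=1  j₁+j₂+J+1=4
(j₁±m₁, j₂±m₂, J±M) = (1,1,1,0,2,1)
P² = 2/3
sum k=0..0:
  [0] +1/1 = 1
S = 1
C² = P²·S² = 2/3 ; C = +0.816497

+√(2/3) = +0.816497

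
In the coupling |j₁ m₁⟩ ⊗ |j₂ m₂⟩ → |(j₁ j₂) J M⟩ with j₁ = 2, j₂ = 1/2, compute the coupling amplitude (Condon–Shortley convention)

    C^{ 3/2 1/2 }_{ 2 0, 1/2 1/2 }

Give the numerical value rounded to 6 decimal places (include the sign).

-0.632456

triangle: 1!·3!·0!/5! = 6/120
(j±m)!: 2!·2!·1!·0!·2!·1! = 8
prefactor² = (2J+1)·Δ·N² = 8/5
  k=1: −1/(1!·0!·1!·0!·2!·0!) = -1/2
Σ = -1/2  ⇒  CG² = 8/5·(-1/2)² = 2/5
CG = −√(2/5) = -0.632456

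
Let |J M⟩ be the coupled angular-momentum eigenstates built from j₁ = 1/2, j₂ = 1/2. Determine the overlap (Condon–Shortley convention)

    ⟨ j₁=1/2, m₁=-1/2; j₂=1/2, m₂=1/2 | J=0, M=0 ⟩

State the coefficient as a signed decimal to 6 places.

√[1·1!0!0!/2! · 0!1!1!0!0!0!] = √(1/2)
  +(−1)^1/∏(1,0,0,0,0,0)! = -1  (running -1)
⟨..|..⟩ = √(1/2)·(-1) = -0.707107

−√(1/2) ≈ -0.707107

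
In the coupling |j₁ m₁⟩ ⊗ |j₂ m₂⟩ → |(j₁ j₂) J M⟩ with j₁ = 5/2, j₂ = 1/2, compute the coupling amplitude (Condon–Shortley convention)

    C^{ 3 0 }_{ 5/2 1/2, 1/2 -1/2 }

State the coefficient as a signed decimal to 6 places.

j₁+j₂−J=0  J+j₁−j₂=5  J−j₁+j₂=1  j₁+j₂+J+1=7
(j₁±m₁, j₂±m₂, J±M) = (3,2,0,1,3,3)
P² = 72
sum k=0..0:
  [0] +1/12 = 1/12
S = 1/12
C² = P²·S² = 1/2 ; C = +0.707107

+0.707107  (= +√(1/2))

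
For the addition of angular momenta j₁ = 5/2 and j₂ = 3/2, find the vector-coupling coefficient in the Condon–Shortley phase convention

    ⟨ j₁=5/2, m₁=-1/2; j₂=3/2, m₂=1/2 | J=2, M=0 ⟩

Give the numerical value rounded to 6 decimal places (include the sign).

-0.267261

triangle: 2!*3!*1!/7! = 12/5040
(j±m)!: 2!*3!*2!*1!*2!*2! = 96
prefactor² = (2J+1)*Δ*N² = 8/7
  k=1: −1/(1!*1!*2!*1!*1!*0!) = -1/2
  k=2: +1/(2!*0!*1!*0!*2!*1!) = 1/4
Σ = -1/4  ⇒  CG² = 8/7*(-1/4)² = 1/14
CG = −√(1/14) = -0.267261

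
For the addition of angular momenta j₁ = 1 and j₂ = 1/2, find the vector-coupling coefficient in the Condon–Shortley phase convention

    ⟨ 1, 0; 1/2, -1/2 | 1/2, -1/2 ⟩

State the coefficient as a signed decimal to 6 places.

j₁+j₂−J=1  J+j₁−j₂=1  J−j₁+j₂=0  j₁+j₂+J+1=3
(j₁±m₁, j₂±m₂, J±M) = (1,1,0,1,0,1)
P² = 1/3
sum k=0..0:
  [0] +1/1 = 1
S = 1
C² = P²·S² = 1/3 ; C = +0.577350

+√(1/3) = +0.577350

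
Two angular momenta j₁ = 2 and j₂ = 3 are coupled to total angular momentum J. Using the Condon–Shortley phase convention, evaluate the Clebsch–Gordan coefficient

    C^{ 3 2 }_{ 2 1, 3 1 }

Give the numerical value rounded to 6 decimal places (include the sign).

−√(1/4) ≈ -0.500000

triangle: 2!×2!×4!/9! = 96/362880
(j±m)!: 3!×1!×4!×2!×5!×1! = 34560
prefactor² = (2J+1)×Δ×N² = 64
  k=0: +1/(0!×2!×1!×4!×1!×0!) = 1/48
  k=1: −1/(1!×1!×0!×3!×2!×1!) = -1/12
Σ = -1/16  ⇒  CG² = 64×(-1/16)² = 1/4
CG = −√(1/4) = -0.500000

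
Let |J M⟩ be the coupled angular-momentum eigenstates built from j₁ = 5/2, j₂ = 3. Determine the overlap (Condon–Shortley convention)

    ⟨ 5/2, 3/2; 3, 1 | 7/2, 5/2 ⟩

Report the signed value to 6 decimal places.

√[8·2!3!4!/10! · 4!1!4!2!6!1!] = √(18432/35)
  +(−1)^0/∏(0,2,1,4,2,0)! = 1/96  (running 1/96)
  +(−1)^1/∏(1,1,0,3,3,1)! = -1/36  (running -5/288)
⟨..|..⟩ = √(18432/35)·(-5/288) = -0.398410

-0.398410  (= −√(10/63))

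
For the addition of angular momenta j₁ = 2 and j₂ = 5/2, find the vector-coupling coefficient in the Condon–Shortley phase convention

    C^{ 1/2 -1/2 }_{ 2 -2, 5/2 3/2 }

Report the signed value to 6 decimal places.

√[2·4!0!1!/6! · 0!4!4!1!0!1!] = √(192/5)
  +(−1)^4/∏(4,0,0,0,0,1)! = 1/24  (running 1/24)
⟨..|..⟩ = √(192/5)·(1/24) = +0.258199

+√(1/15) = +0.258199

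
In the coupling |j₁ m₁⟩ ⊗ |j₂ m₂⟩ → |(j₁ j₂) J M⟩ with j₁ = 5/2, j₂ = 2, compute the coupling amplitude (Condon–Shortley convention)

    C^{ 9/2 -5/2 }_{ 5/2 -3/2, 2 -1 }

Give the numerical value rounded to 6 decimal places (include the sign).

j₁+j₂−J=0  J+j₁−j₂=5  J−j₁+j₂=4  j₁+j₂+J+1=10
(j₁±m₁, j₂±m₂, J±M) = (1,4,1,3,2,7)
P² = 11520
sum k=0..0:
  [0] +1/144 = 1/144
S = 1/144
C² = P²·S² = 5/9 ; C = +0.745356

+0.745356  (= +√(5/9))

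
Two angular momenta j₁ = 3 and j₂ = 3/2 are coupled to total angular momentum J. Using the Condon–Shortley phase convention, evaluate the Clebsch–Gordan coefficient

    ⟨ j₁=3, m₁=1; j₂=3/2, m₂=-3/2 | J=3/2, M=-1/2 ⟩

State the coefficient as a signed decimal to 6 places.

+√(4/35) = +0.338062

√[4·3!3!0!/7! · 4!2!0!3!1!2!] = √(576/35)
  +(−1)^0/∏(0,3,2,0,1,0)! = 1/12  (running 1/12)
⟨..|..⟩ = √(576/35)·(1/12) = +0.338062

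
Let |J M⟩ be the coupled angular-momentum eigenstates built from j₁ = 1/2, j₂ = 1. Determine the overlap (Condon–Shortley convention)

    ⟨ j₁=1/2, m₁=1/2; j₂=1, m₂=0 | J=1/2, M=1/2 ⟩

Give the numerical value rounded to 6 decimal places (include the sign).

+√(1/3) = +0.577350

triangle: 1!×0!×1!/3! = 1/6
(j±m)!: 1!×0!×1!×1!×1!×0! = 1
prefactor² = (2J+1)×Δ×N² = 1/3
  k=0: +1/(0!×1!×0!×1!×0!×0!) = 1
Σ = 1  ⇒  CG² = 1/3×1² = 1/3
CG = +√(1/3) = +0.577350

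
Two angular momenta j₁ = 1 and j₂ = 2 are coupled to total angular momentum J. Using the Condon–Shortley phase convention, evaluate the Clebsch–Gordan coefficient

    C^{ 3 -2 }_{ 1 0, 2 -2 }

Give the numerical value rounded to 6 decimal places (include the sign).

j₁+j₂−J=0  J+j₁−j₂=2  J−j₁+j₂=4  j₁+j₂+J+1=7
(j₁±m₁, j₂±m₂, J±M) = (1,1,0,4,1,5)
P² = 192
sum k=0..0:
  [0] +1/24 = 1/24
S = 1/24
C² = P²·S² = 1/3 ; C = +0.577350

+√(1/3) = +0.577350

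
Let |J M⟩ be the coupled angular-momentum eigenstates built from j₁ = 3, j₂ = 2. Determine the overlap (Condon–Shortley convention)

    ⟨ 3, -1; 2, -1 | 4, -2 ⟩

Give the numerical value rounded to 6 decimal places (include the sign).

+√(1/28) ≈ +0.188982

√[9·1!5!3!/10! · 2!4!1!3!2!6!] = √(5184/7)
  +(−1)^0/∏(0,1,4,1,1,2)! = 1/48  (running 1/48)
  +(−1)^1/∏(1,0,3,0,2,3)! = -1/72  (running 1/144)
⟨..|..⟩ = √(5184/7)·(1/144) = +0.188982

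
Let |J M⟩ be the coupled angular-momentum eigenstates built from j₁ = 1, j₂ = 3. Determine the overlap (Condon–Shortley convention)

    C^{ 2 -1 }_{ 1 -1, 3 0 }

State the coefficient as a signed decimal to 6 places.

triangle: 2!·0!·4!/7! = 48/5040
(j±m)!: 0!·2!·3!·3!·1!·3! = 432
prefactor² = (2J+1)·Δ·N² = 144/7
  k=2: +1/(2!·0!·0!·1!·0!·3!) = 1/12
Σ = 1/12  ⇒  CG² = 144/7·1/12² = 1/7
CG = +√(1/7) = +0.377964

+√(1/7) = +0.377964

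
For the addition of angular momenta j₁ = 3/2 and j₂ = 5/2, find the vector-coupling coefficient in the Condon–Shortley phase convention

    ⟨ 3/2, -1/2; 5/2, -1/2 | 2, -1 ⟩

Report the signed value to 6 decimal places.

−√(25/84) = -0.545545

j₁+j₂−J=2  J+j₁−j₂=1  J−j₁+j₂=3  j₁+j₂+J+1=7
(j₁±m₁, j₂±m₂, J±M) = (1,2,2,3,1,3)
P² = 12/7
sum k=1..2:
  [1] −1/2 = -1/2
  [2] +1/12 = 1/12
S = -5/12
C² = P²·S² = 25/84 ; C = -0.545545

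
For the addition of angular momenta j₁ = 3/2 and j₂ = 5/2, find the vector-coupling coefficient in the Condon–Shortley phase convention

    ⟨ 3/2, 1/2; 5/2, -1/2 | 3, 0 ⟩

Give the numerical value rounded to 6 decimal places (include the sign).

√[7·1!2!4!/8! · 2!1!2!3!3!3!] = √(36/5)
  +(−1)^0/∏(0,1,1,2,1,2)! = 1/4  (running 1/4)
  +(−1)^1/∏(1,0,0,1,2,3)! = -1/12  (running 1/6)
⟨..|..⟩ = √(36/5)·(1/6) = +0.447214

+0.447214  (= +√(1/5))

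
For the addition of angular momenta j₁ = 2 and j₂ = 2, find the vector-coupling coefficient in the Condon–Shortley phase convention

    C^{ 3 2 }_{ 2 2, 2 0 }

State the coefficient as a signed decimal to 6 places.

triangle: 1!×3!×3!/8! = 36/40320
(j±m)!: 4!×0!×2!×2!×5!×1! = 11520
prefactor² = (2J+1)×Δ×N² = 72
  k=0: +1/(0!×1!×0!×2!×3!×1!) = 1/12
Σ = 1/12  ⇒  CG² = 72×1/12² = 1/2
CG = +√(1/2) = +0.707107

+0.707107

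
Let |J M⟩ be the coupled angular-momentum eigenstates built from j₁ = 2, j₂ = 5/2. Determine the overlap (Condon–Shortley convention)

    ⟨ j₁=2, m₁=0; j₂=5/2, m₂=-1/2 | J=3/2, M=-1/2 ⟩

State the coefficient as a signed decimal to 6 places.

−√(2/35) = -0.239046

√[4·3!1!2!/7! · 2!2!2!3!1!2!] = √(32/35)
  +(−1)^1/∏(1,2,1,1,0,1)! = -1/2  (running -1/2)
  +(−1)^2/∏(2,1,0,0,1,2)! = 1/4  (running -1/4)
⟨..|..⟩ = √(32/35)·(-1/4) = -0.239046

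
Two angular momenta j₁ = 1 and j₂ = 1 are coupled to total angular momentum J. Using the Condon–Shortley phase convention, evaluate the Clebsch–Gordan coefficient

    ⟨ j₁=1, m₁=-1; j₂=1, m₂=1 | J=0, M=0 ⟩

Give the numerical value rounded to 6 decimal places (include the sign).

√[1·2!0!0!/3! · 0!2!2!0!0!0!] = √(4/3)
  +(−1)^2/∏(2,0,0,0,0,0)! = 1/2  (running 1/2)
⟨..|..⟩ = √(4/3)·(1/2) = +0.577350

+√(1/3) = +0.577350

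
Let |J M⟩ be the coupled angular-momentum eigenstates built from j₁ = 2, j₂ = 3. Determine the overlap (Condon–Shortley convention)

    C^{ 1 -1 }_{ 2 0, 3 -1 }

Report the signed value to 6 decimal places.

+√(6/35) = +0.414039

triangle: 4!×0!×2!/7! = 48/5040
(j±m)!: 2!×2!×2!×4!×0!×2! = 384
prefactor² = (2J+1)×Δ×N² = 384/35
  k=2: +1/(2!×2!×0!×0!×0!×2!) = 1/8
Σ = 1/8  ⇒  CG² = 384/35×1/8² = 6/35
CG = +√(6/35) = +0.414039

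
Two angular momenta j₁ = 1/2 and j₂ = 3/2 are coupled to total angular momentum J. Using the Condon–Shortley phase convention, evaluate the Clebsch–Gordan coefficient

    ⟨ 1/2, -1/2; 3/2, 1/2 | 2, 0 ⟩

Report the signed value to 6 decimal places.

+√(1/2) = +0.707107

√[5·0!1!3!/5! · 0!1!2!1!2!2!] = √(2)
  +(−1)^0/∏(0,0,1,2,0,1)! = 1/2  (running 1/2)
⟨..|..⟩ = √(2)·(1/2) = +0.707107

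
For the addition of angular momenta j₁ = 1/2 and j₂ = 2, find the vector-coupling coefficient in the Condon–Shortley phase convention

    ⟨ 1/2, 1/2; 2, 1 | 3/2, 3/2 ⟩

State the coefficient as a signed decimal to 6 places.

+0.447214  (= +√(1/5))

j₁+j₂−J=1  J+j₁−j₂=0  J−j₁+j₂=3  j₁+j₂+J+1=5
(j₁±m₁, j₂±m₂, J±M) = (1,0,3,1,3,0)
P² = 36/5
sum k=0..0:
  [0] +1/6 = 1/6
S = 1/6
C² = P²·S² = 1/5 ; C = +0.447214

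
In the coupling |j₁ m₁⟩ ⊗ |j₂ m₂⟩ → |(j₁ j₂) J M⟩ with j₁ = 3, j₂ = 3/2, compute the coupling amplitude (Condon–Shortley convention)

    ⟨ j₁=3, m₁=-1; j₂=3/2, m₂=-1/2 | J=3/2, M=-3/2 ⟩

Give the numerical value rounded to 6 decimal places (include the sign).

−√(4/35) = -0.338062

triangle: 3!*3!*0!/7! = 36/5040
(j±m)!: 2!*4!*1!*2!*0!*3! = 576
prefactor² = (2J+1)*Δ*N² = 576/35
  k=1: −1/(1!*2!*3!*0!*0!*0!) = -1/12
Σ = -1/12  ⇒  CG² = 576/35*(-1/12)² = 4/35
CG = −√(4/35) = -0.338062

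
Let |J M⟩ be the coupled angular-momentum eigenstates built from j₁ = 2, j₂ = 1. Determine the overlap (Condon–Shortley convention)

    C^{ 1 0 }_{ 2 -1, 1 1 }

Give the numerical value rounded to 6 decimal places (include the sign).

j₁+j₂−J=2  J+j₁−j₂=2  J−j₁+j₂=0  j₁+j₂+J+1=5
(j₁±m₁, j₂±m₂, J±M) = (1,3,2,0,1,1)
P² = 6/5
sum k=2..2:
  [2] +1/2 = 1/2
S = 1/2
C² = P²·S² = 3/10 ; C = +0.547723

+√(3/10) ≈ +0.547723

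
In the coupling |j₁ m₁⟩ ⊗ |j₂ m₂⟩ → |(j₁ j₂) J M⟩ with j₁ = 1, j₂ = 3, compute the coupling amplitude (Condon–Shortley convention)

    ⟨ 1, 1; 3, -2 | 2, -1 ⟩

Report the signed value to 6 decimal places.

+√(10/21) = +0.690066

triangle: 2!*0!*4!/7! = 48/5040
(j±m)!: 2!*0!*1!*5!*1!*3! = 1440
prefactor² = (2J+1)*Δ*N² = 480/7
  k=0: +1/(0!*2!*0!*1!*0!*3!) = 1/12
Σ = 1/12  ⇒  CG² = 480/7*1/12² = 10/21
CG = +√(10/21) = +0.690066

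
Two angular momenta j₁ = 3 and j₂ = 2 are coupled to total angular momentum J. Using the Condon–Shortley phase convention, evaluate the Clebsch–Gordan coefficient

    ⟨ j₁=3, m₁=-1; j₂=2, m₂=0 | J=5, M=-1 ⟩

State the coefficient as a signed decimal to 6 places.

+√(3/7) ≈ +0.654654

triangle: 0!*6!*4!/11! = 17280/39916800
(j±m)!: 2!*4!*2!*2!*4!*6! = 3317760
prefactor² = (2J+1)*Δ*N² = 110592/7
  k=0: +1/(0!*0!*4!*2!*2!*2!) = 1/192
Σ = 1/192  ⇒  CG² = 110592/7*1/192² = 3/7
CG = +√(3/7) = +0.654654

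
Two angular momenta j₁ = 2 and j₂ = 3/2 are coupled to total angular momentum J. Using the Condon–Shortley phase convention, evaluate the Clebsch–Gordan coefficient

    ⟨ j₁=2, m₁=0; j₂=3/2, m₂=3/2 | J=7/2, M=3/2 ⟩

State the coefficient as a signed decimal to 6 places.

+0.534522  (= +√(2/7))

j₁+j₂−J=0  J+j₁−j₂=4  J−j₁+j₂=3  j₁+j₂+J+1=8
(j₁±m₁, j₂±m₂, J±M) = (2,2,3,0,5,2)
P² = 1152/7
sum k=0..0:
  [0] +1/24 = 1/24
S = 1/24
C² = P²·S² = 2/7 ; C = +0.534522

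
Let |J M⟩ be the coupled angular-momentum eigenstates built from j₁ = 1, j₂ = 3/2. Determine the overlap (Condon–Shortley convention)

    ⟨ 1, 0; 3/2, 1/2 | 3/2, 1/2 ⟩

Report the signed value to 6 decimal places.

-0.258199  (= −√(1/15))

triangle: 1!·1!·2!/5! = 2/120
(j±m)!: 1!·1!·2!·1!·2!·1! = 4
prefactor² = (2J+1)·Δ·N² = 4/15
  k=0: +1/(0!·1!·1!·2!·0!·0!) = 1/2
  k=1: −1/(1!·0!·0!·1!·1!·1!) = -1
Σ = -1/2  ⇒  CG² = 4/15·(-1/2)² = 1/15
CG = −√(1/15) = -0.258199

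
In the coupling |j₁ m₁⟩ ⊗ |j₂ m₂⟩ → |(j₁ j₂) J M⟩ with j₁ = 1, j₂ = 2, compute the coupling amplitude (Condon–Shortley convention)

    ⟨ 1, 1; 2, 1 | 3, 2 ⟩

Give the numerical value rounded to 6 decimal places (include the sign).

√[7·0!2!4!/7! · 2!0!3!1!5!1!] = √(96)
  +(−1)^0/∏(0,0,0,3,2,1)! = 1/12  (running 1/12)
⟨..|..⟩ = √(96)·(1/12) = +0.816497

+√(2/3) ≈ +0.816497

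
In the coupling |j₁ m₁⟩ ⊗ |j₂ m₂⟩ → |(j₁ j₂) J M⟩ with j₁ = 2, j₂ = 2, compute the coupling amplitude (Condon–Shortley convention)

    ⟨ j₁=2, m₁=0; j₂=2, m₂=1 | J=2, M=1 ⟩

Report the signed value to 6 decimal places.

triangle: 2!*2!*2!/7! = 8/5040
(j±m)!: 2!*2!*3!*1!*3!*1! = 144
prefactor² = (2J+1)*Δ*N² = 8/7
  k=1: −1/(1!*1!*1!*2!*1!*0!) = -1/2
  k=2: +1/(2!*0!*0!*1!*2!*1!) = 1/4
Σ = -1/4  ⇒  CG² = 8/7*(-1/4)² = 1/14
CG = −√(1/14) = -0.267261

−√(1/14) = -0.267261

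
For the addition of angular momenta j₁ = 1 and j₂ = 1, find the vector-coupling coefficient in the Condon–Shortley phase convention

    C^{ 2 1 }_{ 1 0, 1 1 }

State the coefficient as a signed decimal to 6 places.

+0.707107  (= +√(1/2))

triangle: 0!·2!·2!/5! = 4/120
(j±m)!: 1!·1!·2!·0!·3!·1! = 12
prefactor² = (2J+1)·Δ·N² = 2
  k=0: +1/(0!·0!·1!·2!·1!·0!) = 1/2
Σ = 1/2  ⇒  CG² = 2·1/2² = 1/2
CG = +√(1/2) = +0.707107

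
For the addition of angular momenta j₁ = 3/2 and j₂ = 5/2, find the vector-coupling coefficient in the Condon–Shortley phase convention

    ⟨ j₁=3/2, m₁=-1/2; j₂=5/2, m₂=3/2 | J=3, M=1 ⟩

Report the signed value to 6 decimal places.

-0.639010

j₁+j₂−J=1  J+j₁−j₂=2  J−j₁+j₂=4  j₁+j₂+J+1=8
(j₁±m₁, j₂±m₂, J±M) = (1,2,4,1,4,2)
P² = 96/5
sum k=0..1:
  [0] +1/48 = 1/48
  [1] −1/6 = -1/6
S = -7/48
C² = P²·S² = 49/120 ; C = -0.639010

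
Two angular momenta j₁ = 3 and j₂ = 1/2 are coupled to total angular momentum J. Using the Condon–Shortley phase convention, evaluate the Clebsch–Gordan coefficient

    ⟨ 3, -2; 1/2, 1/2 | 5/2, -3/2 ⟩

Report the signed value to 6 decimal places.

√[6·1!5!0!/7! · 1!5!1!0!1!4!] = √(2880/7)
  +(−1)^1/∏(1,0,4,0,1,0)! = -1/24  (running -1/24)
⟨..|..⟩ = √(2880/7)·(-1/24) = -0.845154

-0.845154  (= −√(5/7))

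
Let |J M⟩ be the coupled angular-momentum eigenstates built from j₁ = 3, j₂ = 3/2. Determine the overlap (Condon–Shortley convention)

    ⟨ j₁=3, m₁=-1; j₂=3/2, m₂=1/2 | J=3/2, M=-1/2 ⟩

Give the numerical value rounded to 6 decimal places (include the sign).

√[4·3!3!0!/7! · 2!4!2!1!1!2!] = √(192/35)
  +(−1)^2/∏(2,1,2,0,1,0)! = 1/4  (running 1/4)
⟨..|..⟩ = √(192/35)·(1/4) = +0.585540

+0.585540  (= +√(12/35))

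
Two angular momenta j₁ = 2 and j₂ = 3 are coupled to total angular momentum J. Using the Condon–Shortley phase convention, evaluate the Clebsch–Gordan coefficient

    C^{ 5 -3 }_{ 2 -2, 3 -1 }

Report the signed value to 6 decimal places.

triangle: 0!×4!×6!/11! = 17280/39916800
(j±m)!: 0!×4!×2!×4!×2!×8! = 92897280
prefactor² = (2J+1)×Δ×N² = 442368
  k=0: +1/(0!×0!×4!×2!×0!×4!) = 1/1152
Σ = 1/1152  ⇒  CG² = 442368×1/1152² = 1/3
CG = +√(1/3) = +0.577350

+√(1/3) = +0.577350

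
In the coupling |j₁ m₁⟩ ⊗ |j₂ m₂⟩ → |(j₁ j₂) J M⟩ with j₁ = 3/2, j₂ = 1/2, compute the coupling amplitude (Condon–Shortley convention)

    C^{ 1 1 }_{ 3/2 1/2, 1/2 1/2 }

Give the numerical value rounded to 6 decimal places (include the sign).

triangle: 1!×2!×0!/4! = 2/24
(j±m)!: 2!×1!×1!×0!×2!×0! = 4
prefactor² = (2J+1)×Δ×N² = 1
  k=1: −1/(1!×0!×0!×0!×2!×0!) = -1/2
Σ = -1/2  ⇒  CG² = 1×(-1/2)² = 1/4
CG = −√(1/4) = -0.500000

-0.500000  (= −√(1/4))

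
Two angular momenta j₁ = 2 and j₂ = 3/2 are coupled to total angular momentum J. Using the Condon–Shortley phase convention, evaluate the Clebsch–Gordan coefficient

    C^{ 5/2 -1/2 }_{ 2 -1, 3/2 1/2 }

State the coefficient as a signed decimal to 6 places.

j₁+j₂−J=1  J+j₁−j₂=3  J−j₁+j₂=2  j₁+j₂+J+1=7
(j₁±m₁, j₂±m₂, J±M) = (1,3,2,1,2,3)
P² = 72/35
sum k=0..1:
  [0] +1/12 = 1/12
  [1] −1/2 = -1/2
S = -5/12
C² = P²·S² = 5/14 ; C = -0.597614

-0.597614  (= −√(5/14))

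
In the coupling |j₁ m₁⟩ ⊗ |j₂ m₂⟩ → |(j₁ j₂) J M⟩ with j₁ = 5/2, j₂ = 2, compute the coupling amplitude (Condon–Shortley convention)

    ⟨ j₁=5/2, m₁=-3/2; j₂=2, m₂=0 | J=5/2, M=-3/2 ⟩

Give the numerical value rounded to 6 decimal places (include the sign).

√[6·2!3!2!/8! · 1!4!2!2!1!4!] = √(288/35)
  +(−1)^1/∏(1,1,3,1,0,1)! = -1/6  (running -1/6)
  +(−1)^2/∏(2,0,2,0,1,2)! = 1/8  (running -1/24)
⟨..|..⟩ = √(288/35)·(-1/24) = -0.119523

-0.119523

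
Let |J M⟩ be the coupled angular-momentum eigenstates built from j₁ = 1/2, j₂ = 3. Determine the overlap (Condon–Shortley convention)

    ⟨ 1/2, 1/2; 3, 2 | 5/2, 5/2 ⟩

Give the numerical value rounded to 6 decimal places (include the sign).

triangle: 1!×0!×5!/7! = 120/5040
(j±m)!: 1!×0!×5!×1!×5!×0! = 14400
prefactor² = (2J+1)×Δ×N² = 14400/7
  k=0: +1/(0!×1!×0!×5!×0!×0!) = 1/120
Σ = 1/120  ⇒  CG² = 14400/7×1/120² = 1/7
CG = +√(1/7) = +0.377964

+0.377964  (= +√(1/7))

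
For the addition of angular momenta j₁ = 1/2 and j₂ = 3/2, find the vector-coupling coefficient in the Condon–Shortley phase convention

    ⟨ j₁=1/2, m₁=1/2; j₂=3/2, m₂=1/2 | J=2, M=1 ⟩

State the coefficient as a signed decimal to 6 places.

√[5·0!1!3!/5! · 1!0!2!1!3!1!] = √(3)
  +(−1)^0/∏(0,0,0,2,1,1)! = 1/2  (running 1/2)
⟨..|..⟩ = √(3)·(1/2) = +0.866025

+0.866025  (= +√(3/4))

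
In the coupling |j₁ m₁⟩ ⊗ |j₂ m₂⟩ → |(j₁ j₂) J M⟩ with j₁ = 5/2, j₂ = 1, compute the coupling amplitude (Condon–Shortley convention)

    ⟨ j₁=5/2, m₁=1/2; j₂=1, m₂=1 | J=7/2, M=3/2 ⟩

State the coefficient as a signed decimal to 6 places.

+0.690066  (= +√(10/21))

triangle: 0!*5!*2!/8! = 240/40320
(j±m)!: 3!*2!*2!*0!*5!*2! = 5760
prefactor² = (2J+1)*Δ*N² = 1920/7
  k=0: +1/(0!*0!*2!*2!*3!*0!) = 1/24
Σ = 1/24  ⇒  CG² = 1920/7*1/24² = 10/21
CG = +√(10/21) = +0.690066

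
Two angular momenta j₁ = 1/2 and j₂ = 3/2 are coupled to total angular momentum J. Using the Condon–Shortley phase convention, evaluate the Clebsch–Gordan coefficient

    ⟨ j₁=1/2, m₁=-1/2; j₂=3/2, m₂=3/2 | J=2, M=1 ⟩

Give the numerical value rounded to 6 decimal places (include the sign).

triangle: 0!×1!×3!/5! = 6/120
(j±m)!: 0!×1!×3!×0!×3!×1! = 36
prefactor² = (2J+1)×Δ×N² = 9
  k=0: +1/(0!×0!×1!×3!×0!×0!) = 1/6
Σ = 1/6  ⇒  CG² = 9×1/6² = 1/4
CG = +√(1/4) = +0.500000

+√(1/4) ≈ +0.500000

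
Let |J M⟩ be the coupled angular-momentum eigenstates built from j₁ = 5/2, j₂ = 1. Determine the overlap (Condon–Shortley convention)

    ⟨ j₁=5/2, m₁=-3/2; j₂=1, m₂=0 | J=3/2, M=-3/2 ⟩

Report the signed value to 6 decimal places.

√[4·2!3!0!/6! · 1!4!1!1!0!3!] = √(48/5)
  +(−1)^1/∏(1,1,3,0,0,0)! = -1/6  (running -1/6)
⟨..|..⟩ = √(48/5)·(-1/6) = -0.516398

-0.516398  (= −√(4/15))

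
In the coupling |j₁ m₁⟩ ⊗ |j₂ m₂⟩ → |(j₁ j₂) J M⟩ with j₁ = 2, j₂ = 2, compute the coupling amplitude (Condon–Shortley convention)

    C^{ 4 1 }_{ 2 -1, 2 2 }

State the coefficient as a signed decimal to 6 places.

j₁+j₂−J=0  J+j₁−j₂=4  J−j₁+j₂=4  j₁+j₂+J+1=9
(j₁±m₁, j₂±m₂, J±M) = (1,3,4,0,5,3)
P² = 10368/7
sum k=0..0:
  [0] +1/144 = 1/144
S = 1/144
C² = P²·S² = 1/14 ; C = +0.267261

+0.267261  (= +√(1/14))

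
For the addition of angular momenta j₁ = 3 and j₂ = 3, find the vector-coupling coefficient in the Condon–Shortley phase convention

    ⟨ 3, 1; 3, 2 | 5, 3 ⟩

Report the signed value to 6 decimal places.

√[11·1!5!5!/12! · 4!2!5!1!8!2!] = √(153600)
  +(−1)^0/∏(0,1,2,5,3,0)! = 1/1440  (running 1/1440)
  +(−1)^1/∏(1,0,1,4,4,1)! = -1/576  (running -1/960)
⟨..|..⟩ = √(153600)·(-1/960) = -0.408248

−√(1/6) = -0.408248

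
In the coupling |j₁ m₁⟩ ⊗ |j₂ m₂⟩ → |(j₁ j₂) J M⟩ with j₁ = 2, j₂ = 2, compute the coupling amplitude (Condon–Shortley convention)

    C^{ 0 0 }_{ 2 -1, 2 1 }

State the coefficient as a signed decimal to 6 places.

j₁+j₂−J=4  J+j₁−j₂=0  J−j₁+j₂=0  j₁+j₂+J+1=5
(j₁±m₁, j₂±m₂, J±M) = (1,3,3,1,0,0)
P² = 36/5
sum k=3..3:
  [3] −1/6 = -1/6
S = -1/6
C² = P²·S² = 1/5 ; C = -0.447214

−√(1/5) = -0.447214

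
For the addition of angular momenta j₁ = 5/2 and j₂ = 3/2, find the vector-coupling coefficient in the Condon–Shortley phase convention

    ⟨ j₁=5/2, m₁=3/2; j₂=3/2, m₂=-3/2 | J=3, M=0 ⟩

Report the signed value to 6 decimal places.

j₁+j₂−J=1  J+j₁−j₂=4  J−j₁+j₂=2  j₁+j₂+J+1=8
(j₁±m₁, j₂±m₂, J±M) = (4,1,0,3,3,3)
P² = 216/5
sum k=0..0:
  [0] +1/12 = 1/12
S = 1/12
C² = P²·S² = 3/10 ; C = +0.547723

+0.547723  (= +√(3/10))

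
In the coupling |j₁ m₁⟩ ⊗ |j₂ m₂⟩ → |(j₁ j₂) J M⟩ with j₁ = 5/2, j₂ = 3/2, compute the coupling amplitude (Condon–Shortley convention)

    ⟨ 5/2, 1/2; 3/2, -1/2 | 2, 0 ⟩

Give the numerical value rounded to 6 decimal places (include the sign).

√[5·2!3!1!/7! · 3!2!1!2!2!2!] = √(8/7)
  +(−1)^0/∏(0,2,2,1,1,0)! = 1/4  (running 1/4)
  +(−1)^1/∏(1,1,1,0,2,1)! = -1/2  (running -1/4)
⟨..|..⟩ = √(8/7)·(-1/4) = -0.267261

−√(1/14) ≈ -0.267261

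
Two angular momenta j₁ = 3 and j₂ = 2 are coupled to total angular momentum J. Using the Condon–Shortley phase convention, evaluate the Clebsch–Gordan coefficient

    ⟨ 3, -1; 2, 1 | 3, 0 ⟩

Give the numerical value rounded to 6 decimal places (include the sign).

√[7·2!4!2!/9! · 2!4!3!1!3!3!] = √(96/5)
  +(−1)^1/∏(1,1,3,2,1,0)! = -1/12  (running -1/12)
  +(−1)^2/∏(2,0,2,1,2,1)! = 1/8  (running 1/24)
⟨..|..⟩ = √(96/5)·(1/24) = +0.182574

+0.182574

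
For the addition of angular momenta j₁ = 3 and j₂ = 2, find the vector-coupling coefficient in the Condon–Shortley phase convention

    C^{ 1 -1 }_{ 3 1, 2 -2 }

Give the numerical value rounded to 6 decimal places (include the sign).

j₁+j₂−J=4  J+j₁−j₂=2  J−j₁+j₂=0  j₁+j₂+J+1=7
(j₁±m₁, j₂±m₂, J±M) = (4,2,0,4,0,2)
P² = 2304/35
sum k=0..0:
  [0] +1/48 = 1/48
S = 1/48
C² = P²·S² = 1/35 ; C = +0.169031

+0.169031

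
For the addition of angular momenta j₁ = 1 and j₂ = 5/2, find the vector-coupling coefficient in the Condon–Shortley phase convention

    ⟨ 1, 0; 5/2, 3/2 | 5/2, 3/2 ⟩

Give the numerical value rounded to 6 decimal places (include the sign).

j₁+j₂−J=1  J+j₁−j₂=1  J−j₁+j₂=4  j₁+j₂+J+1=7
(j₁±m₁, j₂±m₂, J±M) = (1,1,4,1,4,1)
P² = 576/35
sum k=0..1:
  [0] +1/24 = 1/24
  [1] −1/6 = -1/6
S = -1/8
C² = P²·S² = 9/35 ; C = -0.507093

-0.507093  (= −√(9/35))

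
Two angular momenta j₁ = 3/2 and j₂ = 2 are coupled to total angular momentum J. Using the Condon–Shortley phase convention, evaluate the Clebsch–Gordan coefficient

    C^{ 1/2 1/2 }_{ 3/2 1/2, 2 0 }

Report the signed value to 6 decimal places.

j₁+j₂−J=3  J+j₁−j₂=0  J−j₁+j₂=1  j₁+j₂+J+1=5
(j₁±m₁, j₂±m₂, J±M) = (2,1,2,2,1,0)
P² = 4/5
sum k=1..1:
  [1] −1/2 = -1/2
S = -1/2
C² = P²·S² = 1/5 ; C = -0.447214

−√(1/5) ≈ -0.447214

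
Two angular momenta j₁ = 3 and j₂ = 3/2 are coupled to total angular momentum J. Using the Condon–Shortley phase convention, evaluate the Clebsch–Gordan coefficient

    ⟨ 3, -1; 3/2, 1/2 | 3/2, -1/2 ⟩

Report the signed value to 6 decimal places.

√[4·3!3!0!/7! · 2!4!2!1!1!2!] = √(192/35)
  +(−1)^2/∏(2,1,2,0,1,0)! = 1/4  (running 1/4)
⟨..|..⟩ = √(192/35)·(1/4) = +0.585540

+√(12/35) = +0.585540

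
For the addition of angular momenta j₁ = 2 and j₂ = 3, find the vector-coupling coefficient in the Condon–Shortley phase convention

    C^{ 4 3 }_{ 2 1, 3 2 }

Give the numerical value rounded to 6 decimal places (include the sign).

j₁+j₂−J=1  J+j₁−j₂=3  J−j₁+j₂=5  j₁+j₂+J+1=10
(j₁±m₁, j₂±m₂, J±M) = (3,1,5,1,7,1)
P² = 6480
sum k=0..1:
  [0] +1/240 = 1/240
  [1] −1/144 = -1/144
S = -1/360
C² = P²·S² = 1/20 ; C = -0.223607

-0.223607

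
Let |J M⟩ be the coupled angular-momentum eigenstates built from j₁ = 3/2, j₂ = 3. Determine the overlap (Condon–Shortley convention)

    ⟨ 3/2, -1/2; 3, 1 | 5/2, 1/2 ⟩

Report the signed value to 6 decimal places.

triangle: 2!·1!·4!/8! = 48/40320
(j±m)!: 1!·2!·4!·2!·3!·2! = 1152
prefactor² = (2J+1)·Δ·N² = 288/35
  k=1: −1/(1!·1!·1!·3!·0!·1!) = -1/6
  k=2: +1/(2!·0!·0!·2!·1!·2!) = 1/8
Σ = -1/24  ⇒  CG² = 288/35·(-1/24)² = 1/70
CG = −√(1/70) = -0.119523

-0.119523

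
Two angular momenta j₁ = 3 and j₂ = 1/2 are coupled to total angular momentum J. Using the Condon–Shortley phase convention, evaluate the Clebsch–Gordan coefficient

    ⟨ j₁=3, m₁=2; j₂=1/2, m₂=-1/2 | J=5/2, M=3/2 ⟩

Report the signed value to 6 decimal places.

√[6·1!5!0!/7! · 5!1!0!1!4!1!] = √(2880/7)
  +(−1)^0/∏(0,1,1,0,4,0)! = 1/24  (running 1/24)
⟨..|..⟩ = √(2880/7)·(1/24) = +0.845154

+√(5/7) ≈ +0.845154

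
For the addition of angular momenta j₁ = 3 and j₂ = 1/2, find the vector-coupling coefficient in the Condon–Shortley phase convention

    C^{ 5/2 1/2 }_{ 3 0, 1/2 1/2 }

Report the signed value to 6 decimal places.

−√(3/7) = -0.654654

triangle: 1!×5!×0!/7! = 120/5040
(j±m)!: 3!×3!×1!×0!×3!×2! = 432
prefactor² = (2J+1)×Δ×N² = 432/7
  k=1: −1/(1!×0!×2!×0!×3!×0!) = -1/12
Σ = -1/12  ⇒  CG² = 432/7×(-1/12)² = 3/7
CG = −√(3/7) = -0.654654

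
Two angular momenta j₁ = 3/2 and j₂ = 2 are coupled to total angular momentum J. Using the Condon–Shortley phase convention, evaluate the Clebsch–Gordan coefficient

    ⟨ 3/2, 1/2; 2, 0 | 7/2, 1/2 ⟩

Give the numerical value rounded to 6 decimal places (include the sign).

j₁+j₂−J=0  J+j₁−j₂=3  J−j₁+j₂=4  j₁+j₂+J+1=8
(j₁±m₁, j₂±m₂, J±M) = (2,1,2,2,4,3)
P² = 1152/35
sum k=0..0:
  [0] +1/8 = 1/8
S = 1/8
C² = P²·S² = 18/35 ; C = +0.717137

+√(18/35) ≈ +0.717137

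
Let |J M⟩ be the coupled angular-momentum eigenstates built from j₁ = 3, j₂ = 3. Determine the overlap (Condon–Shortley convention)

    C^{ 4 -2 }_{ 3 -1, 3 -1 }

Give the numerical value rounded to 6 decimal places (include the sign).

triangle: 2!·4!·4!/11! = 1152/39916800
(j±m)!: 2!·4!·2!·4!·2!·6! = 3317760
prefactor² = (2J+1)·Δ·N² = 331776/385
  k=0: +1/(0!·2!·4!·2!·0!·2!) = 1/192
  k=1: −1/(1!·1!·3!·1!·1!·3!) = -1/36
  k=2: +1/(2!·0!·2!·0!·2!·4!) = 1/192
Σ = -5/288  ⇒  CG² = 331776/385·(-5/288)² = 20/77
CG = −√(20/77) = -0.509647

−√(20/77) ≈ -0.509647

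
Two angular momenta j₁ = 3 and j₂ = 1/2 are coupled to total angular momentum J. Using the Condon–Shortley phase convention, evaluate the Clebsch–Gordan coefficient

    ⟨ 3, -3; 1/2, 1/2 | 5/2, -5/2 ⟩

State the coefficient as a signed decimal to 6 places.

−√(6/7) = -0.925820

√[6·1!5!0!/7! · 0!6!1!0!0!5!] = √(86400/7)
  +(−1)^1/∏(1,0,5,0,0,0)! = -1/120  (running -1/120)
⟨..|..⟩ = √(86400/7)·(-1/120) = -0.925820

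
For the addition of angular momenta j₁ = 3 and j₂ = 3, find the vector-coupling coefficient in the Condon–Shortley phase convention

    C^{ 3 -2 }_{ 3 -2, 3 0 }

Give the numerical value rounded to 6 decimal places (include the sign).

+√(1/6) = +0.408248

√[7·3!3!3!/10! · 1!5!3!3!1!5!] = √(216)
  +(−1)^2/∏(2,1,3,1,0,2)! = 1/24  (running 1/24)
  +(−1)^3/∏(3,0,2,0,1,3)! = -1/72  (running 1/36)
⟨..|..⟩ = √(216)·(1/36) = +0.408248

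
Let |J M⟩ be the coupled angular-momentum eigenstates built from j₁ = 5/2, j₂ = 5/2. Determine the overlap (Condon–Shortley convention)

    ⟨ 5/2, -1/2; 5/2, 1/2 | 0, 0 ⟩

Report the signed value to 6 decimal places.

−√(1/6) = -0.408248

triangle: 5!·0!·0!/6! = 120/720
(j±m)!: 2!·3!·3!·2!·0!·0! = 144
prefactor² = (2J+1)·Δ·N² = 24
  k=3: −1/(3!·2!·0!·0!·0!·0!) = -1/12
Σ = -1/12  ⇒  CG² = 24·(-1/12)² = 1/6
CG = −√(1/6) = -0.408248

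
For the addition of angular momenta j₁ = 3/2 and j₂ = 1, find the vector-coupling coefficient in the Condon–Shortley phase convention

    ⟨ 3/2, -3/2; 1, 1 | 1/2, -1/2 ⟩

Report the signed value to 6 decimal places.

√[2·2!1!0!/4! · 0!3!2!0!0!1!] = √(2)
  +(−1)^2/∏(2,0,1,0,0,0)! = 1/2  (running 1/2)
⟨..|..⟩ = √(2)·(1/2) = +0.707107

+√(1/2) ≈ +0.707107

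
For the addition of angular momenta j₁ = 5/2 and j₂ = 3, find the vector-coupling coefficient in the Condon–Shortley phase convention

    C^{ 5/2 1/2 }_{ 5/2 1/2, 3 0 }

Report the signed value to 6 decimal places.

-0.276026

j₁+j₂−J=3  J+j₁−j₂=2  J−j₁+j₂=3  j₁+j₂+J+1=9
(j₁±m₁, j₂±m₂, J±M) = (3,2,3,3,3,2)
P² = 216/35
sum k=0..2:
  [0] +1/72 = 1/72
  [1] −1/4 = -1/4
  [2] +1/8 = 1/8
S = -1/9
C² = P²·S² = 8/105 ; C = -0.276026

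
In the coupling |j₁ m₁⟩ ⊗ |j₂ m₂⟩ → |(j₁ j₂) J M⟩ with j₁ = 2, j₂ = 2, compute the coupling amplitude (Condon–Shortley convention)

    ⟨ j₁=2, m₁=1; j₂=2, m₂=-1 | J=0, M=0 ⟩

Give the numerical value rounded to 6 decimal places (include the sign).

triangle: 4!×0!×0!/5! = 24/120
(j±m)!: 3!×1!×1!×3!×0!×0! = 36
prefactor² = (2J+1)×Δ×N² = 36/5
  k=1: −1/(1!×3!×0!×0!×0!×0!) = -1/6
Σ = -1/6  ⇒  CG² = 36/5×(-1/6)² = 1/5
CG = −√(1/5) = -0.447214

-0.447214  (= −√(1/5))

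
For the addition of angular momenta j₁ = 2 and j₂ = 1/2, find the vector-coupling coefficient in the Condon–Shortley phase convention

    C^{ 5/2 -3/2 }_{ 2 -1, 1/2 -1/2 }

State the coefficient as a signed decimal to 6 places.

+√(4/5) = +0.894427

triangle: 0!·4!·1!/6! = 24/720
(j±m)!: 1!·3!·0!·1!·1!·4! = 144
prefactor² = (2J+1)·Δ·N² = 144/5
  k=0: +1/(0!·0!·3!·0!·1!·1!) = 1/6
Σ = 1/6  ⇒  CG² = 144/5·1/6² = 4/5
CG = +√(4/5) = +0.894427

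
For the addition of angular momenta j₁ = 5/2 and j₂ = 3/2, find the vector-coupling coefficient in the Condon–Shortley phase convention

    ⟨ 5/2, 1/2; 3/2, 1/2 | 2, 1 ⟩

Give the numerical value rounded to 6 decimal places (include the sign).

√[5·2!3!1!/7! · 3!2!2!1!3!1!] = √(12/7)
  +(−1)^1/∏(1,1,1,1,2,0)! = -1/2  (running -1/2)
  +(−1)^2/∏(2,0,0,0,3,1)! = 1/12  (running -5/12)
⟨..|..⟩ = √(12/7)·(-5/12) = -0.545545

−√(25/84) = -0.545545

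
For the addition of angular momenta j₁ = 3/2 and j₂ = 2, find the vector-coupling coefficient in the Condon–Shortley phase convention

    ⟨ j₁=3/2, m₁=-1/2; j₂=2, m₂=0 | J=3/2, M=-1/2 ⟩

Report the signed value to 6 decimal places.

-0.447214

j₁+j₂−J=2  J+j₁−j₂=1  J−j₁+j₂=2  j₁+j₂+J+1=6
(j₁±m₁, j₂±m₂, J±M) = (1,2,2,2,1,2)
P² = 16/45
sum k=1..2:
  [1] −1/1 = -1
  [2] +1/4 = 1/4
S = -3/4
C² = P²·S² = 1/5 ; C = -0.447214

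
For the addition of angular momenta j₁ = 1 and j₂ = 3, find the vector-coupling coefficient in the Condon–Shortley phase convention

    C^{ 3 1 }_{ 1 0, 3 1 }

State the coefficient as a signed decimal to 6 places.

triangle: 1!·1!·5!/8! = 120/40320
(j±m)!: 1!·1!·4!·2!·4!·2! = 2304
prefactor² = (2J+1)·Δ·N² = 48
  k=0: +1/(0!·1!·1!·4!·0!·1!) = 1/24
  k=1: −1/(1!·0!·0!·3!·1!·2!) = -1/12
Σ = -1/24  ⇒  CG² = 48·(-1/24)² = 1/12
CG = −√(1/12) = -0.288675

-0.288675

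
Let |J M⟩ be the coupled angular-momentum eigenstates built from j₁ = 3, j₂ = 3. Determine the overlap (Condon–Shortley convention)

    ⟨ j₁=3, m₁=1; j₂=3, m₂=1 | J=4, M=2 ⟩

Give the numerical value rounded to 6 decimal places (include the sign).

√[9·2!4!4!/11! · 4!2!4!2!6!2!] = √(331776/385)
  +(−1)^0/∏(0,2,2,4,2,0)! = 1/192  (running 1/192)
  +(−1)^1/∏(1,1,1,3,3,1)! = -1/36  (running -13/576)
  +(−1)^2/∏(2,0,0,2,4,2)! = 1/192  (running -5/288)
⟨..|..⟩ = √(331776/385)·(-5/288) = -0.509647

-0.509647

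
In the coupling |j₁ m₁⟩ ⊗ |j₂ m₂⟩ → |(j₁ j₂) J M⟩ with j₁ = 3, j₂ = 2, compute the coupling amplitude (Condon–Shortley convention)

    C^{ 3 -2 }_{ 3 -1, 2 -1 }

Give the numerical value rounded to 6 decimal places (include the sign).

√[7·2!4!2!/9! · 2!4!1!3!1!5!] = √(64)
  +(−1)^0/∏(0,2,4,1,0,1)! = 1/48  (running 1/48)
  +(−1)^1/∏(1,1,3,0,1,2)! = -1/12  (running -1/16)
⟨..|..⟩ = √(64)·(-1/16) = -0.500000

-0.500000  (= −√(1/4))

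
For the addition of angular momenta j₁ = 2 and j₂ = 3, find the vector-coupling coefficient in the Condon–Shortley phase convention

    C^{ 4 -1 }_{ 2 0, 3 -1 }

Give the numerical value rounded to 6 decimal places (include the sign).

+0.327327  (= +√(3/28))

j₁+j₂−J=1  J+j₁−j₂=3  J−j₁+j₂=5  j₁+j₂+J+1=10
(j₁±m₁, j₂±m₂, J±M) = (2,2,2,4,3,5)
P² = 1728/7
sum k=0..1:
  [0] +1/24 = 1/24
  [1] −1/48 = -1/48
S = 1/48
C² = P²·S² = 3/28 ; C = +0.327327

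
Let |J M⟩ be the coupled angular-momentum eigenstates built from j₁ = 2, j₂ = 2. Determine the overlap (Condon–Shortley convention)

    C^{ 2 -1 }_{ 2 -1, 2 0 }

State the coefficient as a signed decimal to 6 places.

triangle: 2!*2!*2!/7! = 8/5040
(j±m)!: 1!*3!*2!*2!*1!*3! = 144
prefactor² = (2J+1)*Δ*N² = 8/7
  k=1: −1/(1!*1!*2!*1!*0!*1!) = -1/2
  k=2: +1/(2!*0!*1!*0!*1!*2!) = 1/4
Σ = -1/4  ⇒  CG² = 8/7*(-1/4)² = 1/14
CG = −√(1/14) = -0.267261

-0.267261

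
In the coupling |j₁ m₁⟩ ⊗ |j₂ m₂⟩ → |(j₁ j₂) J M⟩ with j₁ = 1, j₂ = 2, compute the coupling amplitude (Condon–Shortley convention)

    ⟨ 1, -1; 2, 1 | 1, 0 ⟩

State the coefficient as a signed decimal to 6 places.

+√(3/10) ≈ +0.547723

triangle: 2!·0!·2!/5! = 4/120
(j±m)!: 0!·2!·3!·1!·1!·1! = 12
prefactor² = (2J+1)·Δ·N² = 6/5
  k=2: +1/(2!·0!·0!·1!·0!·1!) = 1/2
Σ = 1/2  ⇒  CG² = 6/5·1/2² = 3/10
CG = +√(3/10) = +0.547723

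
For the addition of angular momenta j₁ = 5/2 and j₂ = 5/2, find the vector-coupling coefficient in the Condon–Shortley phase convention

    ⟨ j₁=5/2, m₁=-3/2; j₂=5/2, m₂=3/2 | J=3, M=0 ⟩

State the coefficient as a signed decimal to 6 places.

+√(49/180) ≈ +0.521749

triangle: 2!·3!·3!/9! = 72/362880
(j±m)!: 1!·4!·4!·1!·3!·3! = 20736
prefactor² = (2J+1)·Δ·N² = 144/5
  k=1: −1/(1!·1!·3!·3!·0!·0!) = -1/36
  k=2: +1/(2!·0!·2!·2!·1!·1!) = 1/8
Σ = 7/72  ⇒  CG² = 144/5·7/72² = 49/180
CG = +√(49/180) = +0.521749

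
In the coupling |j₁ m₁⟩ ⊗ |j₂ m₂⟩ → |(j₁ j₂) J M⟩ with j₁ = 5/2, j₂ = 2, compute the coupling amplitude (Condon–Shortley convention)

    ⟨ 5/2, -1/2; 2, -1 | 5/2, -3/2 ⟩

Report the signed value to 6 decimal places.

triangle: 2!×3!×2!/8! = 24/40320
(j±m)!: 2!×3!×1!×3!×1!×4! = 1728
prefactor² = (2J+1)×Δ×N² = 216/35
  k=0: +1/(0!×2!×3!×1!×0!×1!) = 1/12
  k=1: −1/(1!×1!×2!×0!×1!×2!) = -1/4
Σ = -1/6  ⇒  CG² = 216/35×(-1/6)² = 6/35
CG = −√(6/35) = -0.414039

−√(6/35) ≈ -0.414039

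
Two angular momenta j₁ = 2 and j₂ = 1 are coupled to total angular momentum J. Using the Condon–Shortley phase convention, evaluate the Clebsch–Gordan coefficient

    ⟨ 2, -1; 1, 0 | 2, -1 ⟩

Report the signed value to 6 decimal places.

√[5·1!3!1!/6! · 1!3!1!1!1!3!] = √(3/2)
  +(−1)^0/∏(0,1,3,1,0,0)! = 1/6  (running 1/6)
  +(−1)^1/∏(1,0,2,0,1,1)! = -1/2  (running -1/3)
⟨..|..⟩ = √(3/2)·(-1/3) = -0.408248

-0.408248  (= −√(1/6))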